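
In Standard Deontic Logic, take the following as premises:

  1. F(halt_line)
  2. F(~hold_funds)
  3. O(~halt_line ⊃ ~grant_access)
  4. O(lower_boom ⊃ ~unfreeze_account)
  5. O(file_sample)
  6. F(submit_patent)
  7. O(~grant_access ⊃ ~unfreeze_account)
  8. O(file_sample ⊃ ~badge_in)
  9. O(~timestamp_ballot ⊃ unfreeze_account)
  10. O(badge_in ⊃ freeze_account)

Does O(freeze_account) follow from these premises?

No

Premise 10 is O(badge_in ⊃ freeze_account), but O(badge_in) is not derivable from the premises, so it does not yield O(freeze_account).
No other premise forces O(freeze_account). An ideal world satisfying every premise can still have freeze_account false, so O(freeze_account) is not derivable.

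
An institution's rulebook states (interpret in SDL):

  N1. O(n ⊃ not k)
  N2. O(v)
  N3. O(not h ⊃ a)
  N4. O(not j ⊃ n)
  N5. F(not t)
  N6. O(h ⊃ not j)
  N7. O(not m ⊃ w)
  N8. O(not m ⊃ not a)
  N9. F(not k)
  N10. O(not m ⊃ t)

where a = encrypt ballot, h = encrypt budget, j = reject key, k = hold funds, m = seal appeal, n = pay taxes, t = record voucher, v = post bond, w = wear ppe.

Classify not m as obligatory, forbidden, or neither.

Premise 9, F(not k), is equivalent to O(k).
Premise 1 is O(n ⊃ not k); contrapositively O(k ⊃ not n). Since O(k) holds, K gives O(not n).
Premise 4, O(not j ⊃ n), contraposes to O(not n ⊃ j); with O(not n) we get O(j).
Premise 6, O(h ⊃ not j), contraposes to O(j ⊃ not h); with O(j) we get O(not h).
From O(not h) and premise 3, O(not h ⊃ a), we obtain O(a).
Premise 8 is O(not m ⊃ not a); contrapositively O(a ⊃ m). Since O(a) holds, K gives O(m).
Premises 2, 5, 7, 10 do not contribute to this derivation.
Thus O(m), which is F(not m): not m is forbidden.

Forbidden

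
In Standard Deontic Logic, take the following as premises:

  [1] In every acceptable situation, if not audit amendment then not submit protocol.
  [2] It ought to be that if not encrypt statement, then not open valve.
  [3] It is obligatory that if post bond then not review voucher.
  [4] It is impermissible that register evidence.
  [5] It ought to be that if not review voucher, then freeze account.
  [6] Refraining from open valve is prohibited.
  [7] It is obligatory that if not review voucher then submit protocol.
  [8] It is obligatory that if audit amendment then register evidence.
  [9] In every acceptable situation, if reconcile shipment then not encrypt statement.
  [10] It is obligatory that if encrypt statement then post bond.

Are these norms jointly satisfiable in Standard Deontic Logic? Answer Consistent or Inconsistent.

Premise 4, F(register_evidence), is equivalent to O(¬register_evidence).
Premise 8 is O(audit_amendment → register_evidence); contrapositively O(¬register_evidence → ¬audit_amendment). Since O(¬register_evidence) holds, K gives O(¬audit_amendment).
Premise 1 is O(¬audit_amendment → ¬submit_protocol); since O(¬audit_amendment), deontic closure gives O(¬submit_protocol).
Premise 7, O(¬review_voucher → submit_protocol), contraposes to O(¬submit_protocol → review_voucher); with O(¬submit_protocol) we get O(review_voucher).
Premise 3, O(post_bond → ¬review_voucher), contraposes to O(review_voucher → ¬post_bond); with O(review_voucher) we get O(¬post_bond).
The contrapositive of premise 10 (O(encrypt_statement → post_bond)) is O(¬post_bond → ¬encrypt_statement), and O(¬post_bond) is already established, so O(¬encrypt_statement).
Premise 2 is O(¬encrypt_statement → ¬open_valve); since O(¬encrypt_statement), deontic closure gives O(¬open_valve).
Yet premise 6 is F(¬open_valve), i.e. O(open_valve).
We now have both O(¬open_valve) and O(open_valve) — open_valve is simultaneously obligatory and forbidden, violating the D-axiom.

Inconsistent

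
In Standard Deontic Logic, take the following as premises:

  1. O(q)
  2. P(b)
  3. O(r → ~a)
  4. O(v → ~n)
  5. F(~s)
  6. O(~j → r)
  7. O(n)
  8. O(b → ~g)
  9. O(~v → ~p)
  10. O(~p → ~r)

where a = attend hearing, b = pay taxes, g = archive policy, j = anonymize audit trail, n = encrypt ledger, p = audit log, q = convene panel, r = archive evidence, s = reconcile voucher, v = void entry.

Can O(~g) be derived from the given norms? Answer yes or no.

No

Premise 8 is O(b → ~g), but O(b) is not derivable from the premises (the permission P(b) asserts only ~O(~b), not O(b)), so it does not yield O(~g).
No other premise forces O(~g). An ideal world satisfying every premise can still have ~g false, so O(~g) is not derivable.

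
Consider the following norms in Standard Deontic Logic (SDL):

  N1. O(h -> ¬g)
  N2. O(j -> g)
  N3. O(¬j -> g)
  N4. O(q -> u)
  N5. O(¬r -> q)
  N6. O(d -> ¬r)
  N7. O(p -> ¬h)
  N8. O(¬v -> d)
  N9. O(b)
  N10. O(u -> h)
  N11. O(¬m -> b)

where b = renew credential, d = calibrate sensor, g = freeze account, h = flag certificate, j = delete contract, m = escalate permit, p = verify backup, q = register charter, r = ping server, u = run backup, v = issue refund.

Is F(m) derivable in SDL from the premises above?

No

Premise 11 is O(¬m -> b); even if O(b) held, inferring O(¬m) would be affirming the consequent — invalid.
No other premise forces O(¬m). An ideal world satisfying every premise can still have m true, so F(m) is not derivable.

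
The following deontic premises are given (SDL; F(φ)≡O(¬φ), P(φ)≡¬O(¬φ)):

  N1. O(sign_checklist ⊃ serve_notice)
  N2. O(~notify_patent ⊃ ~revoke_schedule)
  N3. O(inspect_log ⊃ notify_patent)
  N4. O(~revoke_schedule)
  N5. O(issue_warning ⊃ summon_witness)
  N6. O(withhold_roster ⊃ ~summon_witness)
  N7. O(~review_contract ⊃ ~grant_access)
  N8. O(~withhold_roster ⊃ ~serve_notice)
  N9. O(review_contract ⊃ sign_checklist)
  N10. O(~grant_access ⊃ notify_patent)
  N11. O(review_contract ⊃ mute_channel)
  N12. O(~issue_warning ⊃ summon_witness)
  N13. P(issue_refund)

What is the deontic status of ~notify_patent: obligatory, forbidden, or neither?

By case analysis on ~issue_warning: premise 12 gives O(~issue_warning ⊃ summon_witness) and premise 5 gives O(issue_warning ⊃ summon_witness), so O(summon_witness) either way.
Premise 6, O(withhold_roster ⊃ ~summon_witness), contraposes to O(summon_witness ⊃ ~withhold_roster); with O(summon_witness) we get O(~withhold_roster).
With premise 8, O(~withhold_roster ⊃ ~serve_notice), the K-axiom yields O(~serve_notice).
Premise 1 is O(sign_checklist ⊃ serve_notice); contrapositively O(~serve_notice ⊃ ~sign_checklist). Since O(~serve_notice) holds, K gives O(~sign_checklist).
The contrapositive of premise 9 (O(review_contract ⊃ sign_checklist)) is O(~sign_checklist ⊃ ~review_contract), and O(~sign_checklist) is already established, so O(~review_contract).
From O(~review_contract) and premise 7, O(~review_contract ⊃ ~grant_access), we obtain O(~grant_access).
From O(~grant_access) and premise 10, O(~grant_access ⊃ notify_patent), we obtain O(notify_patent).
Premises 2, 3, 4, 11, 13 do not contribute to this derivation.
Thus O(notify_patent), which is F(~notify_patent): ~notify_patent is forbidden.

Forbidden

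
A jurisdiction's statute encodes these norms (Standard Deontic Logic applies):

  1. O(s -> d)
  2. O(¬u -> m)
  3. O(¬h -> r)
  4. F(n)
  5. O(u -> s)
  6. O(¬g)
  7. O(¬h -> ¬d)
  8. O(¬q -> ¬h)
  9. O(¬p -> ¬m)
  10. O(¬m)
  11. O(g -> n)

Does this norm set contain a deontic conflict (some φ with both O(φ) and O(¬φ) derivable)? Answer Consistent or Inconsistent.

Premise 11 is O(g -> n), but O(g) is not derivable from the premises, so it does not yield O(n).
So O(n) is not derivable, and the apparent clash with O(¬n) does not arise.
A world satisfying every obligation exists (e.g. d=true, g=false, h=true, m=false, n=false, p=false, q=true, r=false, s=true, u=true); no atom is both obligatory and forbidden, so the set is consistent.

Consistent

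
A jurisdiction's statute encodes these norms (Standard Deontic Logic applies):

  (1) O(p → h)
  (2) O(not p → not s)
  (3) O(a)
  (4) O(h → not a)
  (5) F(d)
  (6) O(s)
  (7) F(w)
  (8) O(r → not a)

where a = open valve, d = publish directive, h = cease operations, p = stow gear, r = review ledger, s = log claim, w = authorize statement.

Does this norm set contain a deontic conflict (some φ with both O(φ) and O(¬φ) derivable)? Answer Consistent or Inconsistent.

Premise 6 gives O(s).
Premise 2 is O(not p → not s); contrapositively O(s → p). Since O(s) holds, K gives O(p).
Applying K to premise 1 (O(p → h)) and O(p) yields O(h).
With premise 4, O(h → not a), the K-axiom yields O(not a).
However, premise 3 gives O(a).
We now have both O(not a) and O(a) — a is simultaneously obligatory and forbidden, violating the D-axiom.

Inconsistent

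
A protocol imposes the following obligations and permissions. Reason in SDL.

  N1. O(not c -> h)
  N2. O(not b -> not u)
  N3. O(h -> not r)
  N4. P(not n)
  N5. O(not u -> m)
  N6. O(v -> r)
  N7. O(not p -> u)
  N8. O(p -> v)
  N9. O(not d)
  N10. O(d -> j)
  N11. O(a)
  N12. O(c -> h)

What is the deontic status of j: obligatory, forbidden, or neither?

Neither

Premise 10 is O(d -> j), but O(d) is not derivable from the premises, so it does not yield O(j).
No premise or chain of K-axiom applications forces O(j), and none forces O(not j). So j is neither obligatory nor forbidden under these norms.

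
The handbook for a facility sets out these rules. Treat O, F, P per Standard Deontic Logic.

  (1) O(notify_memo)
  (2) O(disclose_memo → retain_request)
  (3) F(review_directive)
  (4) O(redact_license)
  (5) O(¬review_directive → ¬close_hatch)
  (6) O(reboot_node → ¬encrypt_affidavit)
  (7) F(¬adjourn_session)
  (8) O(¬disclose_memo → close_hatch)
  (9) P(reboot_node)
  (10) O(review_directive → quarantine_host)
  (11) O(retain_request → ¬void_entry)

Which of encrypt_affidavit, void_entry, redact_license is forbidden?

F(review_directive) at premise 3 means O(¬review_directive).
Premise 5 is O(¬review_directive → ¬close_hatch); since O(¬review_directive), deontic closure gives O(¬close_hatch).
The contrapositive of premise 8 (O(¬disclose_memo → close_hatch)) is O(¬close_hatch → disclose_memo), and O(¬close_hatch) is already established, so O(disclose_memo).
Premise 2 is O(disclose_memo → retain_request); since O(disclose_memo), deontic closure gives O(retain_request).
From O(retain_request) and premise 11, O(retain_request → ¬void_entry), we obtain O(¬void_entry).
So O(¬void_entry) holds, i.e. void_entry is forbidden. None of the other listed options is forbidden under the premises.

void_entry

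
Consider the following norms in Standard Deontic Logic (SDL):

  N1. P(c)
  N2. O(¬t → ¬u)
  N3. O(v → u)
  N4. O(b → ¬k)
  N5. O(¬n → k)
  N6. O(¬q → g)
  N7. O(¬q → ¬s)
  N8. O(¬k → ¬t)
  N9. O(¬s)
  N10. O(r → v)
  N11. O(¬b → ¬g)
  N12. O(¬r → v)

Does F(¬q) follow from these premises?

By case analysis on ¬r: premise 12 gives O(¬r → v) and premise 10 gives O(r → v), so O(v) either way.
Premise 3 is O(v → u); since O(v), deontic closure gives O(u).
The contrapositive of premise 2 (O(¬t → ¬u)) is O(u → t), and O(u) is already established, so O(t).
Premise 8, O(¬k → ¬t), contraposes to O(t → k); with O(t) we get O(k).
Premise 4, O(b → ¬k), contraposes to O(k → ¬b); with O(k) we get O(¬b).
With premise 11, O(¬b → ¬g), the K-axiom yields O(¬g).
Premise 6 is O(¬q → g); contrapositively O(¬g → q). Since O(¬g) holds, K gives O(q).
Premises 1, 5, 7, 9 do not contribute to this derivation.
So O(q) holds, i.e. F(¬q). The claim follows.

Yes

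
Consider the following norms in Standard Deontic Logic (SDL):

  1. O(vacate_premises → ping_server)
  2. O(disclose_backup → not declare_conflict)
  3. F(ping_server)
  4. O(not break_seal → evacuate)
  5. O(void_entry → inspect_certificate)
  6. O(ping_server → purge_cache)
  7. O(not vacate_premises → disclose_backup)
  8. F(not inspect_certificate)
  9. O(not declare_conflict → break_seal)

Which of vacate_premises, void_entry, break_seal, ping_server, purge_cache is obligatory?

F(ping_server) at premise 3 means O(not ping_server).
Premise 1, O(vacate_premises → ping_server), contraposes to O(not ping_server → not vacate_premises); with O(not ping_server) we get O(not vacate_premises).
Applying K to premise 7 (O(not vacate_premises → disclose_backup)) and O(not vacate_premises) yields O(disclose_backup).
Premise 2 is O(disclose_backup → not declare_conflict); since O(disclose_backup), deontic closure gives O(not declare_conflict).
Premise 9 is O(not declare_conflict → break_seal); since O(not declare_conflict), deontic closure gives O(break_seal).
So O(break_seal) holds — break_seal is obligatory. None of the other listed options is made obligatory by any chain of premises.

break_seal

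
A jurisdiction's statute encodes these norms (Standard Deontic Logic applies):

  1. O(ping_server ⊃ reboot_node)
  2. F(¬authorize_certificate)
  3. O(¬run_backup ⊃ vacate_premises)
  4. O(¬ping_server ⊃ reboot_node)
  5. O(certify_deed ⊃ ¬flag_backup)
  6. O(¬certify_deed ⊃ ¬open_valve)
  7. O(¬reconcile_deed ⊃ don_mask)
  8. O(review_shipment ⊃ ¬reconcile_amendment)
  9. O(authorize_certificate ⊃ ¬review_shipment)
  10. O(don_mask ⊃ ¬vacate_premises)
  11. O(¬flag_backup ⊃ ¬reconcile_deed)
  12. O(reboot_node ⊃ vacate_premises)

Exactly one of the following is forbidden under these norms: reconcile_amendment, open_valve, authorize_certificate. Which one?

open_valve

Premises 1 and 4 are O(ping_server ⊃ reboot_node) and O(¬ping_server ⊃ reboot_node); every ideal world satisfies ping_server or ¬ping_server, so in either case reboot_node holds — hence O(reboot_node).
Premise 12 is O(reboot_node ⊃ vacate_premises); since O(reboot_node), deontic closure gives O(vacate_premises).
Premise 10 is O(don_mask ⊃ ¬vacate_premises); contrapositively O(vacate_premises ⊃ ¬don_mask). Since O(vacate_premises) holds, K gives O(¬don_mask).
Premise 7 is O(¬reconcile_deed ⊃ don_mask); contrapositively O(¬don_mask ⊃ reconcile_deed). Since O(¬don_mask) holds, K gives O(reconcile_deed).
Premise 11 is O(¬flag_backup ⊃ ¬reconcile_deed); contrapositively O(reconcile_deed ⊃ flag_backup). Since O(reconcile_deed) holds, K gives O(flag_backup).
Premise 5 is O(certify_deed ⊃ ¬flag_backup); contrapositively O(flag_backup ⊃ ¬certify_deed). Since O(flag_backup) holds, K gives O(¬certify_deed).
Premise 6 is O(¬certify_deed ⊃ ¬open_valve); since O(¬certify_deed), deontic closure gives O(¬open_valve).
So O(¬open_valve) holds, i.e. open_valve is forbidden. None of the other listed options is forbidden under the premises.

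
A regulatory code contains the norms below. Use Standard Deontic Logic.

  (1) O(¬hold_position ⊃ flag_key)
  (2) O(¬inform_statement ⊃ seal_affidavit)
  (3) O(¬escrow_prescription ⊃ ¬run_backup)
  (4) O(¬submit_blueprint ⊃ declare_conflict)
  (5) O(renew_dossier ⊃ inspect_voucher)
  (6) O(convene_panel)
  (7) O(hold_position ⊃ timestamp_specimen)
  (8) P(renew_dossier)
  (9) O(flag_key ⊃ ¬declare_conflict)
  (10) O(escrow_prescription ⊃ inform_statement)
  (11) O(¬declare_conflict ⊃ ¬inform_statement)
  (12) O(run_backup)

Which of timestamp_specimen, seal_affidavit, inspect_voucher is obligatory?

timestamp_specimen

Premise 12 states O(run_backup) outright.
Premise 3 is O(¬escrow_prescription ⊃ ¬run_backup); contrapositively O(run_backup ⊃ escrow_prescription). Since O(run_backup) holds, K gives O(escrow_prescription).
Applying K to premise 10 (O(escrow_prescription ⊃ inform_statement)) and O(escrow_prescription) yields O(inform_statement).
Premise 11, O(¬declare_conflict ⊃ ¬inform_statement), contraposes to O(inform_statement ⊃ declare_conflict); with O(inform_statement) we get O(declare_conflict).
Premise 9 is O(flag_key ⊃ ¬declare_conflict); contrapositively O(declare_conflict ⊃ ¬flag_key). Since O(declare_conflict) holds, K gives O(¬flag_key).
Premise 1 is O(¬hold_position ⊃ flag_key); contrapositively O(¬flag_key ⊃ hold_position). Since O(¬flag_key) holds, K gives O(hold_position).
Applying K to premise 7 (O(hold_position ⊃ timestamp_specimen)) and O(hold_position) yields O(timestamp_specimen).
So O(timestamp_specimen) holds — timestamp_specimen is obligatory. None of the other listed options is made obligatory by any chain of premises.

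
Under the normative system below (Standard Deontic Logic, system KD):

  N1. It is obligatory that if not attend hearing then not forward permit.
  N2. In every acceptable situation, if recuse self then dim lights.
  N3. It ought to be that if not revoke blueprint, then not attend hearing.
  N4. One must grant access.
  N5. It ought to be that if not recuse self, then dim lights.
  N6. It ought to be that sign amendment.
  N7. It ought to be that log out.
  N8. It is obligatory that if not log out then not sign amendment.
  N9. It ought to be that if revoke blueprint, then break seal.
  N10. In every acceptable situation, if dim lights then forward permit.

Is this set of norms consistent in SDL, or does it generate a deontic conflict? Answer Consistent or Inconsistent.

Consistent

Premise 8 is O(¬log_out → ¬sign_amendment), but O(¬log_out) is not derivable from the premises, so it does not yield O(¬sign_amendment).
So O(¬sign_amendment) is not derivable, and the apparent clash with O(sign_amendment) does not arise.
A world satisfying every obligation exists (e.g. attend_hearing=true, break_seal=true, dim_lights=true, forward_permit=true, grant_access=true, log_out=true, recuse_self=false, revoke_blueprint=true, sign_amendment=true); no atom is both obligatory and forbidden, so the set is consistent.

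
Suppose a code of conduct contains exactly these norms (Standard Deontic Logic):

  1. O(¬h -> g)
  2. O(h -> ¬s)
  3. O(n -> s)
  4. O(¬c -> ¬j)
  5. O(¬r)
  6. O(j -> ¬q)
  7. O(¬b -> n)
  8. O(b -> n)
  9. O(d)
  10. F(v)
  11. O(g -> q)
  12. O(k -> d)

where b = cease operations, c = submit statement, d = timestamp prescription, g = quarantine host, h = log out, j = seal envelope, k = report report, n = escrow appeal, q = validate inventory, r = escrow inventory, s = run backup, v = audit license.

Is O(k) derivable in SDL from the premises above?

No

Premise 12 is O(k -> d); even if O(d) held, inferring O(k) would be affirming the consequent — invalid.
No other premise forces O(k). An ideal world satisfying every premise can still have k false, so O(k) is not derivable.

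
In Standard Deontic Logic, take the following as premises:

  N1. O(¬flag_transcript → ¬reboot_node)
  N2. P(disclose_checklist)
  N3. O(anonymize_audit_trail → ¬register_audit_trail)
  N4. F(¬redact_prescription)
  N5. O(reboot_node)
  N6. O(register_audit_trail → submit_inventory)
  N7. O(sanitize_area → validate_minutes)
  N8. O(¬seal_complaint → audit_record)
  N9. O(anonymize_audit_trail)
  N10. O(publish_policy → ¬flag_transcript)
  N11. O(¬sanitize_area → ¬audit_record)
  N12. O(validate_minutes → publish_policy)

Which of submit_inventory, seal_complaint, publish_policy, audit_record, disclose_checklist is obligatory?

Premise 5 states O(reboot_node) outright.
Premise 1 is O(¬flag_transcript → ¬reboot_node); contrapositively O(reboot_node → flag_transcript). Since O(reboot_node) holds, K gives O(flag_transcript).
The contrapositive of premise 10 (O(publish_policy → ¬flag_transcript)) is O(flag_transcript → ¬publish_policy), and O(flag_transcript) is already established, so O(¬publish_policy).
Premise 12 is O(validate_minutes → publish_policy); contrapositively O(¬publish_policy → ¬validate_minutes). Since O(¬publish_policy) holds, K gives O(¬validate_minutes).
The contrapositive of premise 7 (O(sanitize_area → validate_minutes)) is O(¬validate_minutes → ¬sanitize_area), and O(¬validate_minutes) is already established, so O(¬sanitize_area).
Applying K to premise 11 (O(¬sanitize_area → ¬audit_record)) and O(¬sanitize_area) yields O(¬audit_record).
Premise 8, O(¬seal_complaint → audit_record), contraposes to O(¬audit_record → seal_complaint); with O(¬audit_record) we get O(seal_complaint).
So O(seal_complaint) holds — seal_complaint is obligatory. None of the other listed options is made obligatory by any chain of premises.

seal_complaint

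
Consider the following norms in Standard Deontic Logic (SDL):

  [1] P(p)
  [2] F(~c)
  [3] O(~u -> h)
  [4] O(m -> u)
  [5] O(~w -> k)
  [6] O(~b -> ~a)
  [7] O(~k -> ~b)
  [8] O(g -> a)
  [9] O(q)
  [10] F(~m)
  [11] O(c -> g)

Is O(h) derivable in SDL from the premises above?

Premise 3 is O(~u -> h), but O(~u) is not derivable from the premises, so it does not yield O(h).
No other premise forces O(h). An ideal world satisfying every premise can still have h false, so O(h) is not derivable.

No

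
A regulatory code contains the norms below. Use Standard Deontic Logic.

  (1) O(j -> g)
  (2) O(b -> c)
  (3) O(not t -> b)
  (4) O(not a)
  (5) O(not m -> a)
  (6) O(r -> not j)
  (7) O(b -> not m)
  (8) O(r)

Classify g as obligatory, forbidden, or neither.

Neither

Premise 1 is O(j -> g), but O(j) is not derivable from the premises, so it does not yield O(g).
No premise or chain of K-axiom applications forces O(g), and none forces O(not g). So g is neither obligatory nor forbidden under these norms.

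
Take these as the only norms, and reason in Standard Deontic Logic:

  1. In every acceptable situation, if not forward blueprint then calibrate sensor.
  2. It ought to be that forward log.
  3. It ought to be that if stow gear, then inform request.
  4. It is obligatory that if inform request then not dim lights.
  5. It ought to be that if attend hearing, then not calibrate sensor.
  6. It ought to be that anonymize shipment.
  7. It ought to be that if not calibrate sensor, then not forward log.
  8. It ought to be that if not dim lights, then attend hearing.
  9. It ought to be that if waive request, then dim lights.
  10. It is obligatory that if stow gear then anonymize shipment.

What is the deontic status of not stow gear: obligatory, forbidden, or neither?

Premise 2 states O(forward_log) outright.
Premise 7, O(¬calibrate_sensor → ¬forward_log), contraposes to O(forward_log → calibrate_sensor); with O(forward_log) we get O(calibrate_sensor).
Premise 5 is O(attend_hearing → ¬calibrate_sensor); contrapositively O(calibrate_sensor → ¬attend_hearing). Since O(calibrate_sensor) holds, K gives O(¬attend_hearing).
The contrapositive of premise 8 (O(¬dim_lights → attend_hearing)) is O(¬attend_hearing → dim_lights), and O(¬attend_hearing) is already established, so O(dim_lights).
Premise 4, O(inform_request → ¬dim_lights), contraposes to O(dim_lights → ¬inform_request); with O(dim_lights) we get O(¬inform_request).
Premise 3, O(stow_gear → inform_request), contraposes to O(¬inform_request → ¬stow_gear); with O(¬inform_request) we get O(¬stow_gear).
Premises 1, 6, 9, 10 do not contribute to this derivation.
Hence ¬stow_gear is obligatory.

Obligatory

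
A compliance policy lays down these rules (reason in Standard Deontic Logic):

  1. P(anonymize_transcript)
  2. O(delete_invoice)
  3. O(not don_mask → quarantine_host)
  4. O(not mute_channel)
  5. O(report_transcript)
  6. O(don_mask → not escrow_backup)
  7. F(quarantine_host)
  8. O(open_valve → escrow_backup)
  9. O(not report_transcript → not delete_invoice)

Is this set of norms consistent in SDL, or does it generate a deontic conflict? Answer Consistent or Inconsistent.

Premise 9 is O(not report_transcript → not delete_invoice), but O(not report_transcript) is not derivable from the premises, so it does not yield O(not delete_invoice).
So O(not delete_invoice) is not derivable, and the apparent clash with O(delete_invoice) does not arise.
A world satisfying every obligation exists (e.g. anonymize_transcript=false, delete_invoice=true, don_mask=true, escrow_backup=false, mute_channel=false, open_valve=false, quarantine_host=false, report_transcript=true); no atom is both obligatory and forbidden, so the set is consistent.

Consistent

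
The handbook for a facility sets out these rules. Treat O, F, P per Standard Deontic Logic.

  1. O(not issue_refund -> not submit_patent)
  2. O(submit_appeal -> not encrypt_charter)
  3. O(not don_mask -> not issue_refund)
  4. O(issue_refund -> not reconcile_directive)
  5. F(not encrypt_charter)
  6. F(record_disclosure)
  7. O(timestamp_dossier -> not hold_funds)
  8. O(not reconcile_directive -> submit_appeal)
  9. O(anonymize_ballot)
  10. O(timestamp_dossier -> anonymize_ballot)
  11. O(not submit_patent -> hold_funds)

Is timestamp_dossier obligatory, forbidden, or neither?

Premise 5 is F(not encrypt_charter), i.e. O(encrypt_charter).
Premise 2 is O(submit_appeal -> not encrypt_charter); contrapositively O(encrypt_charter -> not submit_appeal). Since O(encrypt_charter) holds, K gives O(not submit_appeal).
The contrapositive of premise 8 (O(not reconcile_directive -> submit_appeal)) is O(not submit_appeal -> reconcile_directive), and O(not submit_appeal) is already established, so O(reconcile_directive).
Premise 4, O(issue_refund -> not reconcile_directive), contraposes to O(reconcile_directive -> not issue_refund); with O(reconcile_directive) we get O(not issue_refund).
With premise 1, O(not issue_refund -> not submit_patent), the K-axiom yields O(not submit_patent).
Applying K to premise 11 (O(not submit_patent -> hold_funds)) and O(not submit_patent) yields O(hold_funds).
The contrapositive of premise 7 (O(timestamp_dossier -> not hold_funds)) is O(hold_funds -> not timestamp_dossier), and O(hold_funds) is already established, so O(not timestamp_dossier).
Premises 3, 6, 9, 10 do not contribute to this derivation.
Thus O(not timestamp_dossier), which is F(timestamp_dossier): timestamp_dossier is forbidden.

Forbidden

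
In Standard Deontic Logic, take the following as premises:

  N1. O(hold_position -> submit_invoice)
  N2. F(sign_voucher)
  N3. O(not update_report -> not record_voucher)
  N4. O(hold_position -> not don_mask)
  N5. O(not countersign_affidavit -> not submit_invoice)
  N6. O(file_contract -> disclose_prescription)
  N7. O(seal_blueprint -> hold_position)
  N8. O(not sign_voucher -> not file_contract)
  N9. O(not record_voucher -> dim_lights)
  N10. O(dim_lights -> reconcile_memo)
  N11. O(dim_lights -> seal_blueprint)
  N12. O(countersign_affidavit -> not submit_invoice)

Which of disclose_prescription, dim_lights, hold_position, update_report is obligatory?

Premises 12 and 5 are O(countersign_affidavit -> not submit_invoice) and O(not countersign_affidavit -> not submit_invoice); every ideal world satisfies countersign_affidavit or not countersign_affidavit, so in either case not submit_invoice holds — hence O(not submit_invoice).
Premise 1, O(hold_position -> submit_invoice), contraposes to O(not submit_invoice -> not hold_position); with O(not submit_invoice) we get O(not hold_position).
Premise 7 is O(seal_blueprint -> hold_position); contrapositively O(not hold_position -> not seal_blueprint). Since O(not hold_position) holds, K gives O(not seal_blueprint).
The contrapositive of premise 11 (O(dim_lights -> seal_blueprint)) is O(not seal_blueprint -> not dim_lights), and O(not seal_blueprint) is already established, so O(not dim_lights).
Premise 9, O(not record_voucher -> dim_lights), contraposes to O(not dim_lights -> record_voucher); with O(not dim_lights) we get O(record_voucher).
The contrapositive of premise 3 (O(not update_report -> not record_voucher)) is O(record_voucher -> update_report), and O(record_voucher) is already established, so O(update_report).
So O(update_report) holds — update_report is obligatory. None of the other listed options is made obligatory by any chain of premises.

update_report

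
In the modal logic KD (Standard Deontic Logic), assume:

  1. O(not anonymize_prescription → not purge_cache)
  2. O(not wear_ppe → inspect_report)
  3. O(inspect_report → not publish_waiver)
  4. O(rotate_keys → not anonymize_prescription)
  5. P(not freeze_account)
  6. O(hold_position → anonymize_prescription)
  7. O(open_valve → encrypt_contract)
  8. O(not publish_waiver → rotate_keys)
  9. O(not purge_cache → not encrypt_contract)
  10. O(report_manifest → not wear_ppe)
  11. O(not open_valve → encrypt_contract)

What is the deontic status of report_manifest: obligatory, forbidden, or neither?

Forbidden

Premises 11 and 7 cover both cases: O(not open_valve → encrypt_contract) and O(open_valve → encrypt_contract). Since not open_valve ∨ open_valve is a tautology, O(encrypt_contract) follows.
The contrapositive of premise 9 (O(not purge_cache → not encrypt_contract)) is O(encrypt_contract → purge_cache), and O(encrypt_contract) is already established, so O(purge_cache).
The contrapositive of premise 1 (O(not anonymize_prescription → not purge_cache)) is O(purge_cache → anonymize_prescription), and O(purge_cache) is already established, so O(anonymize_prescription).
Premise 4 is O(rotate_keys → not anonymize_prescription); contrapositively O(anonymize_prescription → not rotate_keys). Since O(anonymize_prescription) holds, K gives O(not rotate_keys).
Premise 8, O(not publish_waiver → rotate_keys), contraposes to O(not rotate_keys → publish_waiver); with O(not rotate_keys) we get O(publish_waiver).
Premise 3, O(inspect_report → not publish_waiver), contraposes to O(publish_waiver → not inspect_report); with O(publish_waiver) we get O(not inspect_report).
Premise 2 is O(not wear_ppe → inspect_report); contrapositively O(not inspect_report → wear_ppe). Since O(not inspect_report) holds, K gives O(wear_ppe).
The contrapositive of premise 10 (O(report_manifest → not wear_ppe)) is O(wear_ppe → not report_manifest), and O(wear_ppe) is already established, so O(not report_manifest).
Premises 5, 6 do not contribute to this derivation.
Thus O(not report_manifest), which is F(report_manifest): report_manifest is forbidden.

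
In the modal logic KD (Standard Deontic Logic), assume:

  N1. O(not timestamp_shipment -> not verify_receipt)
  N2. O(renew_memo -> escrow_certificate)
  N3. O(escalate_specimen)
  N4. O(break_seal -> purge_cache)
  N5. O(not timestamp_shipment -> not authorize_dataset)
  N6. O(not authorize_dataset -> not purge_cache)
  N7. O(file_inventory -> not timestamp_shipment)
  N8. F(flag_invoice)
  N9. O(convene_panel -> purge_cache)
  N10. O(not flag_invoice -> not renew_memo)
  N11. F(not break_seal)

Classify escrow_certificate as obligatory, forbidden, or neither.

Neither

Premise 2 is O(renew_memo -> escrow_certificate), but O(renew_memo) is not derivable from the premises, so it does not yield O(escrow_certificate).
No premise or chain of K-axiom applications forces O(escrow_certificate), and none forces O(not escrow_certificate). So escrow_certificate is neither obligatory nor forbidden under these norms.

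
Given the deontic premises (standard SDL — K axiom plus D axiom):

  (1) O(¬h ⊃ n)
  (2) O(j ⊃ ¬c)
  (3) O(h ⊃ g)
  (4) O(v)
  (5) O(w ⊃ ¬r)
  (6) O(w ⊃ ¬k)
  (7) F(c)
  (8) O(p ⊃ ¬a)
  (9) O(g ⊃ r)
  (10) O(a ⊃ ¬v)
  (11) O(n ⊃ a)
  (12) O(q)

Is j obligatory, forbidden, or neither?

Neither

Premise 2 is O(j ⊃ ¬c); even if O(¬c) held, inferring O(j) would be affirming the consequent — invalid.
No premise or chain of K-axiom applications forces O(j), and none forces O(¬j). So j is neither obligatory nor forbidden under these norms.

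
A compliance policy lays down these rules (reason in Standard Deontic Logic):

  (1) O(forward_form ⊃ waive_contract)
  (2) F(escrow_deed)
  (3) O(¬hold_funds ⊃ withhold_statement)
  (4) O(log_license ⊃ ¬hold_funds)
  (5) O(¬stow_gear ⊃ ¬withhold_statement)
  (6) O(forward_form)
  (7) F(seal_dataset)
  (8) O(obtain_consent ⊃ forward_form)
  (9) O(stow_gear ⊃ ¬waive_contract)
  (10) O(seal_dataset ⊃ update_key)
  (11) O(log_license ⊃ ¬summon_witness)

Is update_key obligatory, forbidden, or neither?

Premise 10 is O(seal_dataset ⊃ update_key), but O(seal_dataset) is not derivable from the premises, so it does not yield O(update_key).
No premise or chain of K-axiom applications forces O(update_key), and none forces O(¬update_key). So update_key is neither obligatory nor forbidden under these norms.

Neither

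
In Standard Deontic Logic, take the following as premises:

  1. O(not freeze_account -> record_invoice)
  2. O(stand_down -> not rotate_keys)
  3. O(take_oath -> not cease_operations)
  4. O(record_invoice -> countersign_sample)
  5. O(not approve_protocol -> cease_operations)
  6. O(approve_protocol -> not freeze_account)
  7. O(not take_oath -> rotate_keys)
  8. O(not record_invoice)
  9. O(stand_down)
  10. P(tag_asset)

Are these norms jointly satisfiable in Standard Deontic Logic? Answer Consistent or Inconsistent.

From premise 8 we have O(not record_invoice).
The contrapositive of premise 1 (O(not freeze_account -> record_invoice)) is O(not record_invoice -> freeze_account), and O(not record_invoice) is already established, so O(freeze_account).
The contrapositive of premise 6 (O(approve_protocol -> not freeze_account)) is O(freeze_account -> not approve_protocol), and O(freeze_account) is already established, so O(not approve_protocol).
Premise 5 is O(not approve_protocol -> cease_operations); since O(not approve_protocol), deontic closure gives O(cease_operations).
Premise 3 is O(take_oath -> not cease_operations); contrapositively O(cease_operations -> not take_oath). Since O(cease_operations) holds, K gives O(not take_oath).
Premise 7 is O(not take_oath -> rotate_keys); since O(not take_oath), deontic closure gives O(rotate_keys).
The contrapositive of premise 2 (O(stand_down -> not rotate_keys)) is O(rotate_keys -> not stand_down), and O(rotate_keys) is already established, so O(not stand_down).
However, premise 9 gives O(stand_down).
We now have both O(not stand_down) and O(stand_down) — stand_down is simultaneously obligatory and forbidden, violating the D-axiom.

Inconsistent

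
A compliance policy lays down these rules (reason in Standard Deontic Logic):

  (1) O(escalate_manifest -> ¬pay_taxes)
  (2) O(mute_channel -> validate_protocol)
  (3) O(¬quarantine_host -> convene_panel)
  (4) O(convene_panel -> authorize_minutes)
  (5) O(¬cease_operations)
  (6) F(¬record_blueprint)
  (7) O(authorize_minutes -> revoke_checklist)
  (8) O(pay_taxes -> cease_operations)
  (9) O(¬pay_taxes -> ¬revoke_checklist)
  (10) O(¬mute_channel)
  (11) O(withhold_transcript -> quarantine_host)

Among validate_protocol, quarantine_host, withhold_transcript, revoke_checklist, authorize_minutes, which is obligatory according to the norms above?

quarantine_host

Premise 5 gives O(¬cease_operations).
Premise 8, O(pay_taxes -> cease_operations), contraposes to O(¬cease_operations -> ¬pay_taxes); with O(¬cease_operations) we get O(¬pay_taxes).
With premise 9, O(¬pay_taxes -> ¬revoke_checklist), the K-axiom yields O(¬revoke_checklist).
Premise 7 is O(authorize_minutes -> revoke_checklist); contrapositively O(¬revoke_checklist -> ¬authorize_minutes). Since O(¬revoke_checklist) holds, K gives O(¬authorize_minutes).
Premise 4, O(convene_panel -> authorize_minutes), contraposes to O(¬authorize_minutes -> ¬convene_panel); with O(¬authorize_minutes) we get O(¬convene_panel).
Premise 3, O(¬quarantine_host -> convene_panel), contraposes to O(¬convene_panel -> quarantine_host); with O(¬convene_panel) we get O(quarantine_host).
So O(quarantine_host) holds — quarantine_host is obligatory. None of the other listed options is made obligatory by any chain of premises.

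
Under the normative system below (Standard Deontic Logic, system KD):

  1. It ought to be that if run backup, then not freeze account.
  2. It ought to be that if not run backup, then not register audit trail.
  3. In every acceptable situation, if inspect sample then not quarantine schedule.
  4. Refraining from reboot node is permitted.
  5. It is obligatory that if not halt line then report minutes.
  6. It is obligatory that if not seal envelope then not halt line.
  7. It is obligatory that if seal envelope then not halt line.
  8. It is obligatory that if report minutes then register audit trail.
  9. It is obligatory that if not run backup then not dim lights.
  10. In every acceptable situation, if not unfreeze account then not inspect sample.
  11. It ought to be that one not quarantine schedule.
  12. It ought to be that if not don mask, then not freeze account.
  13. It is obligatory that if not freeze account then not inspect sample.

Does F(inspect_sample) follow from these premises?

Premises 6 and 7 are O(¬seal_envelope → ¬halt_line) and O(seal_envelope → ¬halt_line); every ideal world satisfies ¬seal_envelope or seal_envelope, so in either case ¬halt_line holds — hence O(¬halt_line).
From O(¬halt_line) and premise 5, O(¬halt_line → report_minutes), we obtain O(report_minutes).
From O(report_minutes) and premise 8, O(report_minutes → register_audit_trail), we obtain O(register_audit_trail).
The contrapositive of premise 2 (O(¬run_backup → ¬register_audit_trail)) is O(register_audit_trail → run_backup), and O(register_audit_trail) is already established, so O(run_backup).
From O(run_backup) and premise 1, O(run_backup → ¬freeze_account), we obtain O(¬freeze_account).
With premise 13, O(¬freeze_account → ¬inspect_sample), the K-axiom yields O(¬inspect_sample).
Premises 3, 4, 9, 10, 11, 12 do not contribute to this derivation.
So O(¬inspect_sample) holds, i.e. F(inspect_sample). The claim follows.

Yes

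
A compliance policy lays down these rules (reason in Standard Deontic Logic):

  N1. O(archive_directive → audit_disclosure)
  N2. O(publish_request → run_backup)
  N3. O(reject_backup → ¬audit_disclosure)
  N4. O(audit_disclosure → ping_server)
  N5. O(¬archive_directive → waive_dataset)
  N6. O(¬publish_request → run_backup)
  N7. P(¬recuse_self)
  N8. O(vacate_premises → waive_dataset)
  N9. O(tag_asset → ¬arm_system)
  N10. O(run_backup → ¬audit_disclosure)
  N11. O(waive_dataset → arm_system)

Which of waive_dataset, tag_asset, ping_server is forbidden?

Premises 2 and 6 cover both cases: O(publish_request → run_backup) and O(¬publish_request → run_backup). Since publish_request ∨ ¬publish_request is a tautology, O(run_backup) follows.
From O(run_backup) and premise 10, O(run_backup → ¬audit_disclosure), we obtain O(¬audit_disclosure).
Premise 1, O(archive_directive → audit_disclosure), contraposes to O(¬audit_disclosure → ¬archive_directive); with O(¬audit_disclosure) we get O(¬archive_directive).
Premise 5 is O(¬archive_directive → waive_dataset); since O(¬archive_directive), deontic closure gives O(waive_dataset).
From O(waive_dataset) and premise 11, O(waive_dataset → arm_system), we obtain O(arm_system).
Premise 9, O(tag_asset → ¬arm_system), contraposes to O(arm_system → ¬tag_asset); with O(arm_system) we get O(¬tag_asset).
So O(¬tag_asset) holds, i.e. tag_asset is forbidden. None of the other listed options is forbidden under the premises.

tag_asset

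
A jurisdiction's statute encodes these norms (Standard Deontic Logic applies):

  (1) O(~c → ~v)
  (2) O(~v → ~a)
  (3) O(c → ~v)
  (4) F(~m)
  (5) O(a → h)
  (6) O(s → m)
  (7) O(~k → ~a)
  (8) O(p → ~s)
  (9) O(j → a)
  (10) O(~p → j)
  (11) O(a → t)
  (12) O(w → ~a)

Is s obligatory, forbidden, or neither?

Forbidden

Premises 1 and 3 cover both cases: O(~c → ~v) and O(c → ~v). Since ~c ∨ c is a tautology, O(~v) follows.
With premise 2, O(~v → ~a), the K-axiom yields O(~a).
Premise 9 is O(j → a); contrapositively O(~a → ~j). Since O(~a) holds, K gives O(~j).
Premise 10 is O(~p → j); contrapositively O(~j → p). Since O(~j) holds, K gives O(p).
From O(p) and premise 8, O(p → ~s), we obtain O(~s).
Premises 4, 5, 6, 7, 11, 12 do not contribute to this derivation.
Thus O(~s), which is F(s): s is forbidden.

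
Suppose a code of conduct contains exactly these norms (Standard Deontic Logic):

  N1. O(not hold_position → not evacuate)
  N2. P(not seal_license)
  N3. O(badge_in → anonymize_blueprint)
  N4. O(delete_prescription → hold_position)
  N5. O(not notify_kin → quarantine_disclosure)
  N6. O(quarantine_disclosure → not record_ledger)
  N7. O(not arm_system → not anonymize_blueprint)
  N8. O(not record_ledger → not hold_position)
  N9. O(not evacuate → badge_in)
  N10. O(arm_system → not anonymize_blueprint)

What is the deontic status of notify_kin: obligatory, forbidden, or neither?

Obligatory

Premises 7 and 10 cover both cases: O(not arm_system → not anonymize_blueprint) and O(arm_system → not anonymize_blueprint). Since not arm_system ∨ arm_system is a tautology, O(not anonymize_blueprint) follows.
Premise 3 is O(badge_in → anonymize_blueprint); contrapositively O(not anonymize_blueprint → not badge_in). Since O(not anonymize_blueprint) holds, K gives O(not badge_in).
Premise 9 is O(not evacuate → badge_in); contrapositively O(not badge_in → evacuate). Since O(not badge_in) holds, K gives O(evacuate).
Premise 1, O(not hold_position → not evacuate), contraposes to O(evacuate → hold_position); with O(evacuate) we get O(hold_position).
The contrapositive of premise 8 (O(not record_ledger → not hold_position)) is O(hold_position → record_ledger), and O(hold_position) is already established, so O(record_ledger).
The contrapositive of premise 6 (O(quarantine_disclosure → not record_ledger)) is O(record_ledger → not quarantine_disclosure), and O(record_ledger) is already established, so O(not quarantine_disclosure).
Premise 5 is O(not notify_kin → quarantine_disclosure); contrapositively O(not quarantine_disclosure → notify_kin). Since O(not quarantine_disclosure) holds, K gives O(notify_kin).
Premises 2, 4 do not contribute to this derivation.
Hence notify_kin is obligatory.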